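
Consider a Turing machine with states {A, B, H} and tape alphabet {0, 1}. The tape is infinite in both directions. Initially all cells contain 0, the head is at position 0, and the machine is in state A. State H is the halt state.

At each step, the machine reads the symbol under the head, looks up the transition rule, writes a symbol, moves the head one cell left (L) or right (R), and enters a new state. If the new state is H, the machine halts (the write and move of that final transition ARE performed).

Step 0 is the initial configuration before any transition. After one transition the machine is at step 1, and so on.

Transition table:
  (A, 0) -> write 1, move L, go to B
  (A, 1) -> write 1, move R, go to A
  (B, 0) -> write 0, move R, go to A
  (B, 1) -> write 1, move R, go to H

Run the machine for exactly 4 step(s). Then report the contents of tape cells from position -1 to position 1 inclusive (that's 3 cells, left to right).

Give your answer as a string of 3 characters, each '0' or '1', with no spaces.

Step 1: in state A at pos 0, read 0 -> (A,0)->write 1,move L,goto B. Now: state=B, head=-1, tape[-2..1]=0010 (head:  ^)
Step 2: in state B at pos -1, read 0 -> (B,0)->write 0,move R,goto A. Now: state=A, head=0, tape[-2..1]=0010 (head:   ^)
Step 3: in state A at pos 0, read 1 -> (A,1)->write 1,move R,goto A. Now: state=A, head=1, tape[-2..2]=00100 (head:    ^)
Step 4: in state A at pos 1, read 0 -> (A,0)->write 1,move L,goto B. Now: state=B, head=0, tape[-2..2]=00110 (head:   ^)

Answer: 011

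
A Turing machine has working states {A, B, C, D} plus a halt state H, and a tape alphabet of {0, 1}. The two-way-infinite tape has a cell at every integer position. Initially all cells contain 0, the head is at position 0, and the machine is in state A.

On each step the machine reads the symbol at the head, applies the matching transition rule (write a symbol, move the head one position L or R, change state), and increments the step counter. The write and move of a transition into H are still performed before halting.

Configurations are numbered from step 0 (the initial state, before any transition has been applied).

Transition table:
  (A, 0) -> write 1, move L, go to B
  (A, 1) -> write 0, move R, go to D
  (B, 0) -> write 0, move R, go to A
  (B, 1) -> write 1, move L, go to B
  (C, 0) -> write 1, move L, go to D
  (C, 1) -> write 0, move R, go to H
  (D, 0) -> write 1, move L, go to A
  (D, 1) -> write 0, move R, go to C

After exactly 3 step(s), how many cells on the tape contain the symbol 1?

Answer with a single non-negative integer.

Answer: 0

Derivation:
Step 1: in state A at pos 0, read 0 -> (A,0)->write 1,move L,goto B. Now: state=B, head=-1, tape[-2..1]=0010 (head:  ^)
Step 2: in state B at pos -1, read 0 -> (B,0)->write 0,move R,goto A. Now: state=A, head=0, tape[-2..1]=0010 (head:   ^)
Step 3: in state A at pos 0, read 1 -> (A,1)->write 0,move R,goto D. Now: state=D, head=1, tape[-2..2]=00000 (head:    ^)
No cell contains 1 after step 3 -> 0 cell(s)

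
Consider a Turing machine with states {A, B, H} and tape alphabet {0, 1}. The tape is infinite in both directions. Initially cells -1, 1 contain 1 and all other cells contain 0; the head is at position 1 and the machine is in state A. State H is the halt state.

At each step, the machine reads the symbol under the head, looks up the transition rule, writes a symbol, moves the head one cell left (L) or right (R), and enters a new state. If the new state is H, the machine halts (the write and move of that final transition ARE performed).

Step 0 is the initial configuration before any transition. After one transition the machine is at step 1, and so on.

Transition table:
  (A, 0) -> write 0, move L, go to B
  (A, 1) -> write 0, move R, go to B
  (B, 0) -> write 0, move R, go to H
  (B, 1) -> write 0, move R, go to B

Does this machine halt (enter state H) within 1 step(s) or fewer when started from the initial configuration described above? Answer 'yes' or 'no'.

Step 1: in state A at pos 1, read 1 -> (A,1)->write 0,move R,goto B. Now: state=B, head=2, tape[-2..3]=010000 (head:     ^)
After 1 step(s): state = B (not H) -> not halted within 1 -> no

Answer: no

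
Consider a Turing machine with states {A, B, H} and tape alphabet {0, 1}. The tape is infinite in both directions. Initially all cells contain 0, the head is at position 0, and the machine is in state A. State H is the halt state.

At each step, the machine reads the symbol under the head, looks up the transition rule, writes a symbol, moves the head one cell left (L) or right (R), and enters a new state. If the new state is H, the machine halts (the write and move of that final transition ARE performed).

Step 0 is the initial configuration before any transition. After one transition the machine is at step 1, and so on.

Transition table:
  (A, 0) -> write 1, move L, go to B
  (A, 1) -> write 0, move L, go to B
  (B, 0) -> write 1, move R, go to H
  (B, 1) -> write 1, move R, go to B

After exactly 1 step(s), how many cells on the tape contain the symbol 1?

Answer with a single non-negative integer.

Step 1: in state A at pos 0, read 0 -> (A,0)->write 1,move L,goto B. Now: state=B, head=-1, tape[-2..1]=0010 (head:  ^)
Cells containing 1 after step 1: {0} -> 1 cell(s)

Answer: 1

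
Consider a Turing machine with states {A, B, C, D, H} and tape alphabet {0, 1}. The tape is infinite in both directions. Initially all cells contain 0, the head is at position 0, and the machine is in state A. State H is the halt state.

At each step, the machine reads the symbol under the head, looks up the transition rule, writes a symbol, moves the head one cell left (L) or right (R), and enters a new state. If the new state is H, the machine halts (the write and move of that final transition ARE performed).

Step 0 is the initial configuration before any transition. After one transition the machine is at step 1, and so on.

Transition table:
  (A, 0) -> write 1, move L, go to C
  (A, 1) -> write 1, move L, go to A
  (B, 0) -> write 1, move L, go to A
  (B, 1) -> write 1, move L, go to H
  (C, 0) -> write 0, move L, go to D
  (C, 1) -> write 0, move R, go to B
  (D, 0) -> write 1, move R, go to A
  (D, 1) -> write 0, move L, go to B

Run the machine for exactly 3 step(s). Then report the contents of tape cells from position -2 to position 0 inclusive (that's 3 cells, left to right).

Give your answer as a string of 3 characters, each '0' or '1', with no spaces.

Answer: 101

Derivation:
Step 1: in state A at pos 0, read 0 -> (A,0)->write 1,move L,goto C. Now: state=C, head=-1, tape[-2..1]=0010 (head:  ^)
Step 2: in state C at pos -1, read 0 -> (C,0)->write 0,move L,goto D. Now: state=D, head=-2, tape[-3..1]=00010 (head:  ^)
Step 3: in state D at pos -2, read 0 -> (D,0)->write 1,move R,goto A. Now: state=A, head=-1, tape[-3..1]=01010 (head:   ^)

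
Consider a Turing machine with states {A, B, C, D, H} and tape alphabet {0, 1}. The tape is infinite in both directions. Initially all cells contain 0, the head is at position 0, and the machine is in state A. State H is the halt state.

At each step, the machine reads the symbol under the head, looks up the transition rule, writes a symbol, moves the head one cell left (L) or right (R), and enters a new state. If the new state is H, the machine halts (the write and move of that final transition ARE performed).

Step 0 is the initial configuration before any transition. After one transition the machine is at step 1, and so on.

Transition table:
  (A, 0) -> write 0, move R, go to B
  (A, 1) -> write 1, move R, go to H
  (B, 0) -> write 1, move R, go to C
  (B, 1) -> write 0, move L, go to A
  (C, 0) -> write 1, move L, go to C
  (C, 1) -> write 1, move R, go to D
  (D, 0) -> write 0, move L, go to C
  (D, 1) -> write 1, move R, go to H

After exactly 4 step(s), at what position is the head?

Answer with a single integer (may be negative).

Step 1: in state A at pos 0, read 0 -> (A,0)->write 0,move R,goto B. Now: state=B, head=1, tape[-1..2]=0000 (head:   ^)
Step 2: in state B at pos 1, read 0 -> (B,0)->write 1,move R,goto C. Now: state=C, head=2, tape[-1..3]=00100 (head:    ^)
Step 3: in state C at pos 2, read 0 -> (C,0)->write 1,move L,goto C. Now: state=C, head=1, tape[-1..3]=00110 (head:   ^)
Step 4: in state C at pos 1, read 1 -> (C,1)->write 1,move R,goto D. Now: state=D, head=2, tape[-1..3]=00110 (head:    ^)

Answer: 2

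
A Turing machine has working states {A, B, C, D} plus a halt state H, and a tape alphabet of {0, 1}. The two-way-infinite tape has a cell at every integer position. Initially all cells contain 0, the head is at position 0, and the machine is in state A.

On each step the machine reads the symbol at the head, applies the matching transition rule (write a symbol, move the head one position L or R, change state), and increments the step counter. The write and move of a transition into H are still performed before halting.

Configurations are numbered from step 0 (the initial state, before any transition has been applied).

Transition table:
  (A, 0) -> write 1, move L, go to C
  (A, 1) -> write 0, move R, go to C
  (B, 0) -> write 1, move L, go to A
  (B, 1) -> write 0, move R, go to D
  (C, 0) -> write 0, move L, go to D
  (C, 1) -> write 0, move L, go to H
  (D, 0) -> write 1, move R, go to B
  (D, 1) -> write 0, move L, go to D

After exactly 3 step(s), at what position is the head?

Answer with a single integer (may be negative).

Answer: -1

Derivation:
Step 1: in state A at pos 0, read 0 -> (A,0)->write 1,move L,goto C. Now: state=C, head=-1, tape[-2..1]=0010 (head:  ^)
Step 2: in state C at pos -1, read 0 -> (C,0)->write 0,move L,goto D. Now: state=D, head=-2, tape[-3..1]=00010 (head:  ^)
Step 3: in state D at pos -2, read 0 -> (D,0)->write 1,move R,goto B. Now: state=B, head=-1, tape[-3..1]=01010 (head:   ^)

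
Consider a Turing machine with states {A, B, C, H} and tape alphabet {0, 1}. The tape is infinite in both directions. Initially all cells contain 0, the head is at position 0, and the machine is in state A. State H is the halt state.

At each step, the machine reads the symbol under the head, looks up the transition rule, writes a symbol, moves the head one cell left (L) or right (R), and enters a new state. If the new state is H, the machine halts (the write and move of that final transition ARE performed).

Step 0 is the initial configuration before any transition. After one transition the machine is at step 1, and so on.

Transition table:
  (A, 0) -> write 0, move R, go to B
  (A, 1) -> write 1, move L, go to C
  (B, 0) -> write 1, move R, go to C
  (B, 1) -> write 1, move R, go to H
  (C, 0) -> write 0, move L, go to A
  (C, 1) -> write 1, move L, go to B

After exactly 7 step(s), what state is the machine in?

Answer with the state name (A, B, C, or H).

Step 1: in state A at pos 0, read 0 -> (A,0)->write 0,move R,goto B. Now: state=B, head=1, tape[-1..2]=0000 (head:   ^)
Step 2: in state B at pos 1, read 0 -> (B,0)->write 1,move R,goto C. Now: state=C, head=2, tape[-1..3]=00100 (head:    ^)
Step 3: in state C at pos 2, read 0 -> (C,0)->write 0,move L,goto A. Now: state=A, head=1, tape[-1..3]=00100 (head:   ^)
Step 4: in state A at pos 1, read 1 -> (A,1)->write 1,move L,goto C. Now: state=C, head=0, tape[-1..3]=00100 (head:  ^)
Step 5: in state C at pos 0, read 0 -> (C,0)->write 0,move L,goto A. Now: state=A, head=-1, tape[-2..3]=000100 (head:  ^)
Step 6: in state A at pos -1, read 0 -> (A,0)->write 0,move R,goto B. Now: state=B, head=0, tape[-2..3]=000100 (head:   ^)
Step 7: in state B at pos 0, read 0 -> (B,0)->write 1,move R,goto C. Now: state=C, head=1, tape[-2..3]=001100 (head:    ^)

Answer: C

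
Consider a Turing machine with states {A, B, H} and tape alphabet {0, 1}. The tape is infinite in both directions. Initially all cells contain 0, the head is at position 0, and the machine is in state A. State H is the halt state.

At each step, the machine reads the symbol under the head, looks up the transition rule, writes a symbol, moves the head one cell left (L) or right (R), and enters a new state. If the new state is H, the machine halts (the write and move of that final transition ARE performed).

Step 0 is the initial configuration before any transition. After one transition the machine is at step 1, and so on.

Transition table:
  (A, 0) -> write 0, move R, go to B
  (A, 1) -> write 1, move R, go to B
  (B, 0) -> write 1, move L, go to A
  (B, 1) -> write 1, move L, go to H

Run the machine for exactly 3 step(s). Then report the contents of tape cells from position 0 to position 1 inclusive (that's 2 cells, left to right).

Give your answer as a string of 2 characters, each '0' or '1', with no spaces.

Step 1: in state A at pos 0, read 0 -> (A,0)->write 0,move R,goto B. Now: state=B, head=1, tape[-1..2]=0000 (head:   ^)
Step 2: in state B at pos 1, read 0 -> (B,0)->write 1,move L,goto A. Now: state=A, head=0, tape[-1..2]=0010 (head:  ^)
Step 3: in state A at pos 0, read 0 -> (A,0)->write 0,move R,goto B. Now: state=B, head=1, tape[-1..2]=0010 (head:   ^)

Answer: 01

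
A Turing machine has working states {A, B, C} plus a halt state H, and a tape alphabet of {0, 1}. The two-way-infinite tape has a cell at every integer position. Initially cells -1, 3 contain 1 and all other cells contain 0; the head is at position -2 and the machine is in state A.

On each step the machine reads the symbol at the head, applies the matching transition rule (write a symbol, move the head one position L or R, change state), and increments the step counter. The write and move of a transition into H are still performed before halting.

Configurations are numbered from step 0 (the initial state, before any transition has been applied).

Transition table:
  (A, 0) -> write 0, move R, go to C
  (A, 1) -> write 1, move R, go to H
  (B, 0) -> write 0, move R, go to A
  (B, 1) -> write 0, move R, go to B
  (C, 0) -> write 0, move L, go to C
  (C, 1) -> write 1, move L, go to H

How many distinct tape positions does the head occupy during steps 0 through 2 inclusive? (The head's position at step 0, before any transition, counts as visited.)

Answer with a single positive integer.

Answer: 2

Derivation:
Step 1: in state A at pos -2, read 0 -> (A,0)->write 0,move R,goto C. Now: state=C, head=-1, tape[-3..4]=00100010 (head:   ^)
Step 2: in state C at pos -1, read 1 -> (C,1)->write 1,move L,goto H. Now: state=H, head=-2, tape[-3..4]=00100010 (head:  ^)
Head positions at steps 0..2: starting at -2, distinct positions visited = {-2, -1} -> 2 position(s)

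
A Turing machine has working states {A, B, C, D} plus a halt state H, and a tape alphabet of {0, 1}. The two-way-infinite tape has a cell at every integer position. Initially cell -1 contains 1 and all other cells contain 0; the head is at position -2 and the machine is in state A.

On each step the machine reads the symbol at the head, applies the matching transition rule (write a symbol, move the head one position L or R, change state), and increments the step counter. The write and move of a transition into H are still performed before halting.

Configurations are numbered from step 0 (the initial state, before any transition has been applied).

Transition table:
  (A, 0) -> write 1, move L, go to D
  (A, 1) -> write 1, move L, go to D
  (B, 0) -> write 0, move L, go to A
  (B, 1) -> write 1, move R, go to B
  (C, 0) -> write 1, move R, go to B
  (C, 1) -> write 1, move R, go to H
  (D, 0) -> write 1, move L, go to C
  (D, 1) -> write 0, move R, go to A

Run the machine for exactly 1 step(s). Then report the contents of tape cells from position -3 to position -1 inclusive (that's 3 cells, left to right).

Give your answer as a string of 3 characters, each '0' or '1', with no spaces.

Answer: 011

Derivation:
Step 1: in state A at pos -2, read 0 -> (A,0)->write 1,move L,goto D. Now: state=D, head=-3, tape[-4..0]=00110 (head:  ^)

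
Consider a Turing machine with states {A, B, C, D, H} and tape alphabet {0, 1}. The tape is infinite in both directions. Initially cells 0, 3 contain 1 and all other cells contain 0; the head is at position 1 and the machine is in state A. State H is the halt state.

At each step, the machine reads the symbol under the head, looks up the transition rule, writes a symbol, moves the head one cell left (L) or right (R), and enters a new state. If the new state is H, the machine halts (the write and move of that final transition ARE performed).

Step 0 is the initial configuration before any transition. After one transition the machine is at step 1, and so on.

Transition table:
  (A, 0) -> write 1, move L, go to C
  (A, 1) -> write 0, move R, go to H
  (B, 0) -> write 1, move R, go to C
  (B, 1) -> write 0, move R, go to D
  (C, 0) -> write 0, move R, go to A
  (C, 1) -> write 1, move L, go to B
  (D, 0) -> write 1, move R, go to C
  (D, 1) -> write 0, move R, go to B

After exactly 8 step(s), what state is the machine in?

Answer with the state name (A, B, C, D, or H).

Answer: C

Derivation:
Step 1: in state A at pos 1, read 0 -> (A,0)->write 1,move L,goto C. Now: state=C, head=0, tape[-1..4]=011010 (head:  ^)
Step 2: in state C at pos 0, read 1 -> (C,1)->write 1,move L,goto B. Now: state=B, head=-1, tape[-2..4]=0011010 (head:  ^)
Step 3: in state B at pos -1, read 0 -> (B,0)->write 1,move R,goto C. Now: state=C, head=0, tape[-2..4]=0111010 (head:   ^)
Step 4: in state C at pos 0, read 1 -> (C,1)->write 1,move L,goto B. Now: state=B, head=-1, tape[-2..4]=0111010 (head:  ^)
Step 5: in state B at pos -1, read 1 -> (B,1)->write 0,move R,goto D. Now: state=D, head=0, tape[-2..4]=0011010 (head:   ^)
Step 6: in state D at pos 0, read 1 -> (D,1)->write 0,move R,goto B. Now: state=B, head=1, tape[-2..4]=0001010 (head:    ^)
Step 7: in state B at pos 1, read 1 -> (B,1)->write 0,move R,goto D. Now: state=D, head=2, tape[-2..4]=0000010 (head:     ^)
Step 8: in state D at pos 2, read 0 -> (D,0)->write 1,move R,goto C. Now: state=C, head=3, tape[-2..4]=0000110 (head:      ^)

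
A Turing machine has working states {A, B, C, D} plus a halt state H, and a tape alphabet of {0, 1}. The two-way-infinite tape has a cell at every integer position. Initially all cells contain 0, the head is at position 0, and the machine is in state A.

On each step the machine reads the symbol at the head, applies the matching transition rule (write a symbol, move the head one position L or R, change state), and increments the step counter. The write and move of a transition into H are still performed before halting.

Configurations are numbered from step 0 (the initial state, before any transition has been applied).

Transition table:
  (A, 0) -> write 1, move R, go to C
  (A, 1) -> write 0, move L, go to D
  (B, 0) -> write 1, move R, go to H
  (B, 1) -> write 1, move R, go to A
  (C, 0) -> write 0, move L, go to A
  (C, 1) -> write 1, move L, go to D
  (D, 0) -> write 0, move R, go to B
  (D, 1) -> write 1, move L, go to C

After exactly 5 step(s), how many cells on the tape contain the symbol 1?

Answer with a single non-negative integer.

Step 1: in state A at pos 0, read 0 -> (A,0)->write 1,move R,goto C. Now: state=C, head=1, tape[-1..2]=0100 (head:   ^)
Step 2: in state C at pos 1, read 0 -> (C,0)->write 0,move L,goto A. Now: state=A, head=0, tape[-1..2]=0100 (head:  ^)
Step 3: in state A at pos 0, read 1 -> (A,1)->write 0,move L,goto D. Now: state=D, head=-1, tape[-2..2]=00000 (head:  ^)
Step 4: in state D at pos -1, read 0 -> (D,0)->write 0,move R,goto B. Now: state=B, head=0, tape[-2..2]=00000 (head:   ^)
Step 5: in state B at pos 0, read 0 -> (B,0)->write 1,move R,goto H. Now: state=H, head=1, tape[-2..2]=00100 (head:    ^)
Cells containing 1 after step 5: {0} -> 1 cell(s)

Answer: 1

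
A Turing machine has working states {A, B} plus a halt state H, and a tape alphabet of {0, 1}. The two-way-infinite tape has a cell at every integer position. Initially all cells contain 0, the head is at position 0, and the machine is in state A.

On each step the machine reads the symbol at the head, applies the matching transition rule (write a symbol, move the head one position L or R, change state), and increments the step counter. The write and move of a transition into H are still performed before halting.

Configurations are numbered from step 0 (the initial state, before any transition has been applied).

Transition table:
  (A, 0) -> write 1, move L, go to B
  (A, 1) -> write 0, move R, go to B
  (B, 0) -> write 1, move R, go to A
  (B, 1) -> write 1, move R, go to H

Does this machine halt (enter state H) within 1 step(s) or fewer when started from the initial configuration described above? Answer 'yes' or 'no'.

Answer: no

Derivation:
Step 1: in state A at pos 0, read 0 -> (A,0)->write 1,move L,goto B. Now: state=B, head=-1, tape[-2..1]=0010 (head:  ^)
After 1 step(s): state = B (not H) -> not halted within 1 -> no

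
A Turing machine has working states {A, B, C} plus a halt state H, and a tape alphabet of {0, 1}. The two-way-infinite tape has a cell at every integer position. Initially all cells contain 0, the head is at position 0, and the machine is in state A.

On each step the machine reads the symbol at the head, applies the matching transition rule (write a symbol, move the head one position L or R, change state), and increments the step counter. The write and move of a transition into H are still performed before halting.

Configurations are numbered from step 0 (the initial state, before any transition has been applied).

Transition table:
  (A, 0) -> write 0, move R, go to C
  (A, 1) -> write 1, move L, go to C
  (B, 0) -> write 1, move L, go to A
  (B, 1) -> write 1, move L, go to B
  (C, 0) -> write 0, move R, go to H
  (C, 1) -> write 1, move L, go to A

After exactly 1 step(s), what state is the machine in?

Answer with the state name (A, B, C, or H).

Step 1: in state A at pos 0, read 0 -> (A,0)->write 0,move R,goto C. Now: state=C, head=1, tape[-1..2]=0000 (head:   ^)

Answer: C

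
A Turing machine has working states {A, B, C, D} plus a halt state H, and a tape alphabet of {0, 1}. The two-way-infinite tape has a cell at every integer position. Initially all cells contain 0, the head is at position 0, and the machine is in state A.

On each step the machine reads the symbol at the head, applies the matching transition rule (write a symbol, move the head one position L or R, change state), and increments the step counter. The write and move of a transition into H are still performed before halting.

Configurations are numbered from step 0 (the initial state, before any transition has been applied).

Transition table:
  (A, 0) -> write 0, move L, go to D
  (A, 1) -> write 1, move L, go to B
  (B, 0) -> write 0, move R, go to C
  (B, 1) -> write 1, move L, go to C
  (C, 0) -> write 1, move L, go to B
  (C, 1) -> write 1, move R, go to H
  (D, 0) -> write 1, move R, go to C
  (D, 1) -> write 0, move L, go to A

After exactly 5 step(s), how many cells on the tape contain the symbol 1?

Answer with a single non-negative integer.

Answer: 3

Derivation:
Step 1: in state A at pos 0, read 0 -> (A,0)->write 0,move L,goto D. Now: state=D, head=-1, tape[-2..1]=0000 (head:  ^)
Step 2: in state D at pos -1, read 0 -> (D,0)->write 1,move R,goto C. Now: state=C, head=0, tape[-2..1]=0100 (head:   ^)
Step 3: in state C at pos 0, read 0 -> (C,0)->write 1,move L,goto B. Now: state=B, head=-1, tape[-2..1]=0110 (head:  ^)
Step 4: in state B at pos -1, read 1 -> (B,1)->write 1,move L,goto C. Now: state=C, head=-2, tape[-3..1]=00110 (head:  ^)
Step 5: in state C at pos -2, read 0 -> (C,0)->write 1,move L,goto B. Now: state=B, head=-3, tape[-4..1]=001110 (head:  ^)
Cells containing 1 after step 5: {-2, -1, 0} -> 3 cell(s)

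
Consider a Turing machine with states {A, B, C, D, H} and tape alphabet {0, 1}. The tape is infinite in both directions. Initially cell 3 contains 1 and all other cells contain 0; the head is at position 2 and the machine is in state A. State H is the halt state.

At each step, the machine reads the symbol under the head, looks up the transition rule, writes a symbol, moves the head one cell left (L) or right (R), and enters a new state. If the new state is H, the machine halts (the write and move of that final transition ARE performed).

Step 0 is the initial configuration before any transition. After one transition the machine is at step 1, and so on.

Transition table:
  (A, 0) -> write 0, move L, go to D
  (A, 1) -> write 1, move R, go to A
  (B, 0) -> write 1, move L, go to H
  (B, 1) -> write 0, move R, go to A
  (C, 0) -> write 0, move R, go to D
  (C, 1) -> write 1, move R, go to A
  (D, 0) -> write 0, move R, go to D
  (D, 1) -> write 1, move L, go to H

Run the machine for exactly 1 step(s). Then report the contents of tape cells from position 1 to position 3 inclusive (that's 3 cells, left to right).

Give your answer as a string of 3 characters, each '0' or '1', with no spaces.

Answer: 001

Derivation:
Step 1: in state A at pos 2, read 0 -> (A,0)->write 0,move L,goto D. Now: state=D, head=1, tape[0..4]=00010 (head:  ^)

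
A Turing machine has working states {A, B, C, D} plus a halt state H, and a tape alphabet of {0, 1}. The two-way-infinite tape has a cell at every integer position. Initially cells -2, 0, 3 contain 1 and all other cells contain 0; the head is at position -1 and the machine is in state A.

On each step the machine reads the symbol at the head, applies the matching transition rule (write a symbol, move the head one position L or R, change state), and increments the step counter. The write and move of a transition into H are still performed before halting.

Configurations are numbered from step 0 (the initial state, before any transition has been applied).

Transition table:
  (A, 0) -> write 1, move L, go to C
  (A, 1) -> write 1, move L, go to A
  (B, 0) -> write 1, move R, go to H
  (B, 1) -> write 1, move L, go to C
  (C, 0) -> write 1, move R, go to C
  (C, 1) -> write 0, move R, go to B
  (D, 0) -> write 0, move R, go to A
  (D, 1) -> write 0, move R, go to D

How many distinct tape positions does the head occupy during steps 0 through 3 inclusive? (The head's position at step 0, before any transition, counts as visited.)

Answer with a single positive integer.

Answer: 2

Derivation:
Step 1: in state A at pos -1, read 0 -> (A,0)->write 1,move L,goto C. Now: state=C, head=-2, tape[-3..4]=01110010 (head:  ^)
Step 2: in state C at pos -2, read 1 -> (C,1)->write 0,move R,goto B. Now: state=B, head=-1, tape[-3..4]=00110010 (head:   ^)
Step 3: in state B at pos -1, read 1 -> (B,1)->write 1,move L,goto C. Now: state=C, head=-2, tape[-3..4]=00110010 (head:  ^)
Head positions at steps 0..3: starting at -1, distinct positions visited = {-2, -1} -> 2 position(s)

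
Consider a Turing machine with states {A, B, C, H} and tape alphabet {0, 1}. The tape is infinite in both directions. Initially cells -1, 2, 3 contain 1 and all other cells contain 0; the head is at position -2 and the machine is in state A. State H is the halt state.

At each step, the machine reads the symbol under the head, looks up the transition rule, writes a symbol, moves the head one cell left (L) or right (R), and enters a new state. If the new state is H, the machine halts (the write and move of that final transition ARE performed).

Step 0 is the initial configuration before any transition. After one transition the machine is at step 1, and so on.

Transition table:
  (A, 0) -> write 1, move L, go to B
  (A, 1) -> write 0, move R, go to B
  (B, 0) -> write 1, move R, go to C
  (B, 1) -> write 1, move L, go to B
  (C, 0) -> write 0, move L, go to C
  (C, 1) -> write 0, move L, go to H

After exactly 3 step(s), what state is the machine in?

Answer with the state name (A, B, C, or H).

Step 1: in state A at pos -2, read 0 -> (A,0)->write 1,move L,goto B. Now: state=B, head=-3, tape[-4..4]=001100110 (head:  ^)
Step 2: in state B at pos -3, read 0 -> (B,0)->write 1,move R,goto C. Now: state=C, head=-2, tape[-4..4]=011100110 (head:   ^)
Step 3: in state C at pos -2, read 1 -> (C,1)->write 0,move L,goto H. Now: state=H, head=-3, tape[-4..4]=010100110 (head:  ^)

Answer: H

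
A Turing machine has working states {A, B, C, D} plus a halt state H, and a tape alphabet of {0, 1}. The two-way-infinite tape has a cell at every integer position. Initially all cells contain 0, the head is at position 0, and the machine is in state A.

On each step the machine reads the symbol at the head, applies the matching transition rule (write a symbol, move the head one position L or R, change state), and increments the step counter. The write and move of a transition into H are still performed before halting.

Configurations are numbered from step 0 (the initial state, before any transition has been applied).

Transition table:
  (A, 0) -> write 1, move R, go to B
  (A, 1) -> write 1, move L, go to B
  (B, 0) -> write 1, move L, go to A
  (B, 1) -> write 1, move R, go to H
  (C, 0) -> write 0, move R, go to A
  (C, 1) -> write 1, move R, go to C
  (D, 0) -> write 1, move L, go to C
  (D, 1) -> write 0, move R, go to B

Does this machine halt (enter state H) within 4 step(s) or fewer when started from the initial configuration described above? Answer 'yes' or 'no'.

Answer: no

Derivation:
Step 1: in state A at pos 0, read 0 -> (A,0)->write 1,move R,goto B. Now: state=B, head=1, tape[-1..2]=0100 (head:   ^)
Step 2: in state B at pos 1, read 0 -> (B,0)->write 1,move L,goto A. Now: state=A, head=0, tape[-1..2]=0110 (head:  ^)
Step 3: in state A at pos 0, read 1 -> (A,1)->write 1,move L,goto B. Now: state=B, head=-1, tape[-2..2]=00110 (head:  ^)
Step 4: in state B at pos -1, read 0 -> (B,0)->write 1,move L,goto A. Now: state=A, head=-2, tape[-3..2]=001110 (head:  ^)
After 4 step(s): state = A (not H) -> not halted within 4 -> no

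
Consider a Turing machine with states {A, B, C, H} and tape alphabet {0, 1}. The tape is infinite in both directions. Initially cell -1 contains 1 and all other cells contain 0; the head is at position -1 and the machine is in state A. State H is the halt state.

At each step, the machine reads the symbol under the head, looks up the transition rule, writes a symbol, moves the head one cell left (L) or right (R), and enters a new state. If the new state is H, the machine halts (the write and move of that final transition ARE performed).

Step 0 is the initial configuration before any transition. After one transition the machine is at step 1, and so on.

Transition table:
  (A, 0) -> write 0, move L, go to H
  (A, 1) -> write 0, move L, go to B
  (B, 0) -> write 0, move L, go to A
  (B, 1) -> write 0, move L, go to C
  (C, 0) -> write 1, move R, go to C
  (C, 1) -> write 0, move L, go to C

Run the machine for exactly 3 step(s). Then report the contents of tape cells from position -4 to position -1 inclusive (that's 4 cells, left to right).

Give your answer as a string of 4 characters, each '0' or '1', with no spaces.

Answer: 0000

Derivation:
Step 1: in state A at pos -1, read 1 -> (A,1)->write 0,move L,goto B. Now: state=B, head=-2, tape[-3..0]=0000 (head:  ^)
Step 2: in state B at pos -2, read 0 -> (B,0)->write 0,move L,goto A. Now: state=A, head=-3, tape[-4..0]=00000 (head:  ^)
Step 3: in state A at pos -3, read 0 -> (A,0)->write 0,move L,goto H. Now: state=H, head=-4, tape[-5..0]=000000 (head:  ^)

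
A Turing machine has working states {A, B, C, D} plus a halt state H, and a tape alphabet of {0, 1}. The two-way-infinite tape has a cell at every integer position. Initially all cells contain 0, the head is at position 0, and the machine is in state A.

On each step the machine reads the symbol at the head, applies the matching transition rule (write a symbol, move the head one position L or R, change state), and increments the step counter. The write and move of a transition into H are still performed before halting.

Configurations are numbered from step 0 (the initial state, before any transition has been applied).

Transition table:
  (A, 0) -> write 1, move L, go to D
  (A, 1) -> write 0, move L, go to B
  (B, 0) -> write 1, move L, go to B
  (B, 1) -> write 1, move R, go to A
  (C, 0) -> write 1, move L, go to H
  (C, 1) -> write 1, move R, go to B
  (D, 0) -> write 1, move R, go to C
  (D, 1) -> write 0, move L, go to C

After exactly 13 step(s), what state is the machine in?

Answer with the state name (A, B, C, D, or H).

Step 1: in state A at pos 0, read 0 -> (A,0)->write 1,move L,goto D. Now: state=D, head=-1, tape[-2..1]=0010 (head:  ^)
Step 2: in state D at pos -1, read 0 -> (D,0)->write 1,move R,goto C. Now: state=C, head=0, tape[-2..1]=0110 (head:   ^)
Step 3: in state C at pos 0, read 1 -> (C,1)->write 1,move R,goto B. Now: state=B, head=1, tape[-2..2]=01100 (head:    ^)
Step 4: in state B at pos 1, read 0 -> (B,0)->write 1,move L,goto B. Now: state=B, head=0, tape[-2..2]=01110 (head:   ^)
Step 5: in state B at pos 0, read 1 -> (B,1)->write 1,move R,goto A. Now: state=A, head=1, tape[-2..2]=01110 (head:    ^)
Step 6: in state A at pos 1, read 1 -> (A,1)->write 0,move L,goto B. Now: state=B, head=0, tape[-2..2]=01100 (head:   ^)
Step 7: in state B at pos 0, read 1 -> (B,1)->write 1,move R,goto A. Now: state=A, head=1, tape[-2..2]=01100 (head:    ^)
Step 8: in state A at pos 1, read 0 -> (A,0)->write 1,move L,goto D. Now: state=D, head=0, tape[-2..2]=01110 (head:   ^)
Step 9: in state D at pos 0, read 1 -> (D,1)->write 0,move L,goto C. Now: state=C, head=-1, tape[-2..2]=01010 (head:  ^)
Step 10: in state C at pos -1, read 1 -> (C,1)->write 1,move R,goto B. Now: state=B, head=0, tape[-2..2]=01010 (head:   ^)
Step 11: in state B at pos 0, read 0 -> (B,0)->write 1,move L,goto B. Now: state=B, head=-1, tape[-2..2]=01110 (head:  ^)
Step 12: in state B at pos -1, read 1 -> (B,1)->write 1,move R,goto A. Now: state=A, head=0, tape[-2..2]=01110 (head:   ^)
Step 13: in state A at pos 0, read 1 -> (A,1)->write 0,move L,goto B. Now: state=B, head=-1, tape[-2..2]=01010 (head:  ^)

Answer: B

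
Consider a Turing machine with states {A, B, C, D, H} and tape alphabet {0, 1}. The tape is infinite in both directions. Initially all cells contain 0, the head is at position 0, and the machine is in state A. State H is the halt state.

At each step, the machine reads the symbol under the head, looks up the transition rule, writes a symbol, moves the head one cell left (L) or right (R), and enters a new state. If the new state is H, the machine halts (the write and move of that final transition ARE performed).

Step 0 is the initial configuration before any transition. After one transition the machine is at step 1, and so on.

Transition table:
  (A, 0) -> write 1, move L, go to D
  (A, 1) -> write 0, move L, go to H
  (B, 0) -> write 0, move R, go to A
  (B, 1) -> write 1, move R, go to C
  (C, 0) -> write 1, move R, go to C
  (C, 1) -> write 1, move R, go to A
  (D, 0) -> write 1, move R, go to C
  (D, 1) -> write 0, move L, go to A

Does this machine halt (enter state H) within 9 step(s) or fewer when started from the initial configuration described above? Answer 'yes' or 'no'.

Step 1: in state A at pos 0, read 0 -> (A,0)->write 1,move L,goto D. Now: state=D, head=-1, tape[-2..1]=0010 (head:  ^)
Step 2: in state D at pos -1, read 0 -> (D,0)->write 1,move R,goto C. Now: state=C, head=0, tape[-2..1]=0110 (head:   ^)
Step 3: in state C at pos 0, read 1 -> (C,1)->write 1,move R,goto A. Now: state=A, head=1, tape[-2..2]=01100 (head:    ^)
Step 4: in state A at pos 1, read 0 -> (A,0)->write 1,move L,goto D. Now: state=D, head=0, tape[-2..2]=01110 (head:   ^)
Step 5: in state D at pos 0, read 1 -> (D,1)->write 0,move L,goto A. Now: state=A, head=-1, tape[-2..2]=01010 (head:  ^)
Step 6: in state A at pos -1, read 1 -> (A,1)->write 0,move L,goto H. Now: state=H, head=-2, tape[-3..2]=000010 (head:  ^)
State H reached at step 6; 6 <= 9 -> yes

Answer: yes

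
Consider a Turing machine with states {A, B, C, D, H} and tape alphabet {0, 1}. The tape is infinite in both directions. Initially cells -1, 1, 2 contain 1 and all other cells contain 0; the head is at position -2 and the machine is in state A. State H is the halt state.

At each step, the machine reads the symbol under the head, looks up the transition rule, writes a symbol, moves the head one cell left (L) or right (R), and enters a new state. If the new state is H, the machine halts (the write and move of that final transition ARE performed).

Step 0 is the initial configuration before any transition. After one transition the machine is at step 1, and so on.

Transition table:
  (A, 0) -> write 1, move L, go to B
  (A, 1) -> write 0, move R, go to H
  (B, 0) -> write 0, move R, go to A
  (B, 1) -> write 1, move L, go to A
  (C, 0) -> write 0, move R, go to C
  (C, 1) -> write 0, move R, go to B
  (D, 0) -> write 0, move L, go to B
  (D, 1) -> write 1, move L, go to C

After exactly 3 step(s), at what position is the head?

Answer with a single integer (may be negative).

Step 1: in state A at pos -2, read 0 -> (A,0)->write 1,move L,goto B. Now: state=B, head=-3, tape[-4..3]=00110110 (head:  ^)
Step 2: in state B at pos -3, read 0 -> (B,0)->write 0,move R,goto A. Now: state=A, head=-2, tape[-4..3]=00110110 (head:   ^)
Step 3: in state A at pos -2, read 1 -> (A,1)->write 0,move R,goto H. Now: state=H, head=-1, tape[-4..3]=00010110 (head:    ^)

Answer: -1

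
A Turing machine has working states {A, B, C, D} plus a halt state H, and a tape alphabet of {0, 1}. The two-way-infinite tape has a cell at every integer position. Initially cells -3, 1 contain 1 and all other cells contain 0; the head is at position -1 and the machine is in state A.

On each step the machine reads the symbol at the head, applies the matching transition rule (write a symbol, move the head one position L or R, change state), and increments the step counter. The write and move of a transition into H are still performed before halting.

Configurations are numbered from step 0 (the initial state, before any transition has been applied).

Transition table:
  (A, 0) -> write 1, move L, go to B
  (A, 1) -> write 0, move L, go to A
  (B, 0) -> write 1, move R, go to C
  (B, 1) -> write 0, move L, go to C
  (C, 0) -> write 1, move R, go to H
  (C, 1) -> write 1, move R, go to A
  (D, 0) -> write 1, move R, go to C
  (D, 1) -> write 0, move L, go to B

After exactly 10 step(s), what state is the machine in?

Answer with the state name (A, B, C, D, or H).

Answer: B

Derivation:
Step 1: in state A at pos -1, read 0 -> (A,0)->write 1,move L,goto B. Now: state=B, head=-2, tape[-4..2]=0101010 (head:   ^)
Step 2: in state B at pos -2, read 0 -> (B,0)->write 1,move R,goto C. Now: state=C, head=-1, tape[-4..2]=0111010 (head:    ^)
Step 3: in state C at pos -1, read 1 -> (C,1)->write 1,move R,goto A. Now: state=A, head=0, tape[-4..2]=0111010 (head:     ^)
Step 4: in state A at pos 0, read 0 -> (A,0)->write 1,move L,goto B. Now: state=B, head=-1, tape[-4..2]=0111110 (head:    ^)
Step 5: in state B at pos -1, read 1 -> (B,1)->write 0,move L,goto C. Now: state=C, head=-2, tape[-4..2]=0110110 (head:   ^)
Step 6: in state C at pos -2, read 1 -> (C,1)->write 1,move R,goto A. Now: state=A, head=-1, tape[-4..2]=0110110 (head:    ^)
Step 7: in state A at pos -1, read 0 -> (A,0)->write 1,move L,goto B. Now: state=B, head=-2, tape[-4..2]=0111110 (head:   ^)
Step 8: in state B at pos -2, read 1 -> (B,1)->write 0,move L,goto C. Now: state=C, head=-3, tape[-4..2]=0101110 (head:  ^)
Step 9: in state C at pos -3, read 1 -> (C,1)->write 1,move R,goto A. Now: state=A, head=-2, tape[-4..2]=0101110 (head:   ^)
Step 10: in state A at pos -2, read 0 -> (A,0)->write 1,move L,goto B. Now: state=B, head=-3, tape[-4..2]=0111110 (head:  ^)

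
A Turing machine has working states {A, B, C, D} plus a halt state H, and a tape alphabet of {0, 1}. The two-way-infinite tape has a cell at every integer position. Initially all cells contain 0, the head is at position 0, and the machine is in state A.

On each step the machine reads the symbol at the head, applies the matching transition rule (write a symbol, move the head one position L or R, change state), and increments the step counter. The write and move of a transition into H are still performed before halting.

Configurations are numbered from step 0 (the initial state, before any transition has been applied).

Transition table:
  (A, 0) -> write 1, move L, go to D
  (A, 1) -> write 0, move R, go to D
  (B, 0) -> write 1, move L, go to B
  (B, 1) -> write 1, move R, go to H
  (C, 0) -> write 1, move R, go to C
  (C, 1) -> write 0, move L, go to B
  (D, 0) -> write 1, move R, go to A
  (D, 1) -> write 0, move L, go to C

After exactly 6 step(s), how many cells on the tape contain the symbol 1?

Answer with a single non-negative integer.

Step 1: in state A at pos 0, read 0 -> (A,0)->write 1,move L,goto D. Now: state=D, head=-1, tape[-2..1]=0010 (head:  ^)
Step 2: in state D at pos -1, read 0 -> (D,0)->write 1,move R,goto A. Now: state=A, head=0, tape[-2..1]=0110 (head:   ^)
Step 3: in state A at pos 0, read 1 -> (A,1)->write 0,move R,goto D. Now: state=D, head=1, tape[-2..2]=01000 (head:    ^)
Step 4: in state D at pos 1, read 0 -> (D,0)->write 1,move R,goto A. Now: state=A, head=2, tape[-2..3]=010100 (head:     ^)
Step 5: in state A at pos 2, read 0 -> (A,0)->write 1,move L,goto D. Now: state=D, head=1, tape[-2..3]=010110 (head:    ^)
Step 6: in state D at pos 1, read 1 -> (D,1)->write 0,move L,goto C. Now: state=C, head=0, tape[-2..3]=010010 (head:   ^)
Cells containing 1 after step 6: {-1, 2} -> 2 cell(s)

Answer: 2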